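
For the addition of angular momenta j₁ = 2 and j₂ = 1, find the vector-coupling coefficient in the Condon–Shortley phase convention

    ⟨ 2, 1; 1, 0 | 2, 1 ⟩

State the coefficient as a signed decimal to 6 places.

triangle: 1!×3!×1!/6! = 6/720
(j±m)!: 3!×1!×1!×1!×3!×1! = 36
prefactor² = (2J+1)×Δ×N² = 3/2
  k=0: +1/(0!×1!×1!×1!×2!×0!) = 1/2
  k=1: −1/(1!×0!×0!×0!×3!×1!) = -1/6
Σ = 1/3  ⇒  CG² = 3/2×1/3² = 1/6
CG = +√(1/6) = +0.408248

+0.408248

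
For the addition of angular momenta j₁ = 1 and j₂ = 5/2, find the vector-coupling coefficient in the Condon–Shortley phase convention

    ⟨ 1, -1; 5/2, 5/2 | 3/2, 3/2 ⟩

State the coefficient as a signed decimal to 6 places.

triangle: 2!*0!*3!/6! = 12/720
(j±m)!: 0!*2!*5!*0!*3!*0! = 1440
prefactor² = (2J+1)*Δ*N² = 96
  k=2: +1/(2!*0!*0!*3!*0!*0!) = 1/12
Σ = 1/12  ⇒  CG² = 96*1/12² = 2/3
CG = +√(2/3) = +0.816497

+√(2/3) = +0.816497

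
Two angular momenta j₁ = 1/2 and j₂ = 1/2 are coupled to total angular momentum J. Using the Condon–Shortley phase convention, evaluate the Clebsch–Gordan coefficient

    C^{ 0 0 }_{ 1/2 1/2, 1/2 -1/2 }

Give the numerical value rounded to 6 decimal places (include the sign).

j₁+j₂−J=1  J+j₁−j₂=0  J−j₁+j₂=0  j₁+j₂+J+1=2
(j₁±m₁, j₂±m₂, J±M) = (1,0,0,1,0,0)
P² = 1/2
sum k=0..0:
  [0] +1/1 = 1
S = 1
C² = P²·S² = 1/2 ; C = +0.707107

+0.707107  (= +√(1/2))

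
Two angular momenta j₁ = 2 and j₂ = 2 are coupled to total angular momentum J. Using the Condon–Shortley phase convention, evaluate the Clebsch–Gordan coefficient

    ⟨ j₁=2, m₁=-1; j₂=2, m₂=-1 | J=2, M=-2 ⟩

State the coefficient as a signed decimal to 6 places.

j₁+j₂−J=2  J+j₁−j₂=2  J−j₁+j₂=2  j₁+j₂+J+1=7
(j₁±m₁, j₂±m₂, J±M) = (1,3,1,3,0,4)
P² = 48/7
sum k=1..1:
  [1] −1/4 = -1/4
S = -1/4
C² = P²·S² = 3/7 ; C = -0.654654

-0.654654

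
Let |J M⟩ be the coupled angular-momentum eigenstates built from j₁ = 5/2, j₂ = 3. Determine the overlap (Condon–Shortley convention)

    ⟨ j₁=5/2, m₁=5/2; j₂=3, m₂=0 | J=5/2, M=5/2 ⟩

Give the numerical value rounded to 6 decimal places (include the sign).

+0.345033  (= +√(5/42))

j₁+j₂−J=3  J+j₁−j₂=2  J−j₁+j₂=3  j₁+j₂+J+1=9
(j₁±m₁, j₂±m₂, J±M) = (5,0,3,3,5,0)
P² = 4320/7
sum k=0..0:
  [0] +1/72 = 1/72
S = 1/72
C² = P²·S² = 5/42 ; C = +0.345033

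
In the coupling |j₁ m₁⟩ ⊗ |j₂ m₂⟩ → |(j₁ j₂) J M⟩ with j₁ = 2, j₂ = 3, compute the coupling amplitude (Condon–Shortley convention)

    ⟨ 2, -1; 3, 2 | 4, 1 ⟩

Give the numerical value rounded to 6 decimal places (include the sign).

j₁+j₂−J=1  J+j₁−j₂=3  J−j₁+j₂=5  j₁+j₂+J+1=10
(j₁±m₁, j₂±m₂, J±M) = (1,3,5,1,5,3)
P² = 6480/7
sum k=0..1:
  [0] +1/720 = 1/720
  [1] −1/48 = -1/48
S = -7/360
C² = P²·S² = 7/20 ; C = -0.591608

−√(7/20) ≈ -0.591608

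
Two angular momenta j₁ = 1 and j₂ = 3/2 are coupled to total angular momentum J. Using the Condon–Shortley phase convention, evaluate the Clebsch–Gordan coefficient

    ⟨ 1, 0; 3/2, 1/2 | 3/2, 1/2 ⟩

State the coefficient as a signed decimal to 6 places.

√[4·1!1!2!/5! · 1!1!2!1!2!1!] = √(4/15)
  +(−1)^0/∏(0,1,1,2,0,0)! = 1/2  (running 1/2)
  +(−1)^1/∏(1,0,0,1,1,1)! = -1  (running -1/2)
⟨..|..⟩ = √(4/15)·(-1/2) = -0.258199

−√(1/15) = -0.258199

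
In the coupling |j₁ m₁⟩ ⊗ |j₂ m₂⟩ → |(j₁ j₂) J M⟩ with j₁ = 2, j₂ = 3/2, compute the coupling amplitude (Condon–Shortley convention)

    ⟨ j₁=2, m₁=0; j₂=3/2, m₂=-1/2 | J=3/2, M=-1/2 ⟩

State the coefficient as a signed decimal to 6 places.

-0.447214  (= −√(1/5))

triangle: 2!*2!*1!/6! = 4/720
(j±m)!: 2!*2!*1!*2!*1!*2! = 16
prefactor² = (2J+1)*Δ*N² = 16/45
  k=0: +1/(0!*2!*2!*1!*0!*0!) = 1/4
  k=1: −1/(1!*1!*1!*0!*1!*1!) = -1
Σ = -3/4  ⇒  CG² = 16/45*(-3/4)² = 1/5
CG = −√(1/5) = -0.447214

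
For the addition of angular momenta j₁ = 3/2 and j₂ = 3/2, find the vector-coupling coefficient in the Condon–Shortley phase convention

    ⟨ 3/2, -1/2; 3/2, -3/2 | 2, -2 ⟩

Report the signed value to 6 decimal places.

j₁+j₂−J=1  J+j₁−j₂=2  J−j₁+j₂=2  j₁+j₂+J+1=6
(j₁±m₁, j₂±m₂, J±M) = (1,2,0,3,0,4)
P² = 8
sum k=0..0:
  [0] +1/4 = 1/4
S = 1/4
C² = P²·S² = 1/2 ; C = +0.707107

+√(1/2) ≈ +0.707107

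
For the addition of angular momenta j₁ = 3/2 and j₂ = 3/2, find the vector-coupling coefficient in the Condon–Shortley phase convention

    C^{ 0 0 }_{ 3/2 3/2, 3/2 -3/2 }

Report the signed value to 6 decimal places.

+0.500000  (= +√(1/4))

j₁+j₂−J=3  J+j₁−j₂=0  J−j₁+j₂=0  j₁+j₂+J+1=4
(j₁±m₁, j₂±m₂, J±M) = (3,0,0,3,0,0)
P² = 9
sum k=0..0:
  [0] +1/6 = 1/6
S = 1/6
C² = P²·S² = 1/4 ; C = +0.500000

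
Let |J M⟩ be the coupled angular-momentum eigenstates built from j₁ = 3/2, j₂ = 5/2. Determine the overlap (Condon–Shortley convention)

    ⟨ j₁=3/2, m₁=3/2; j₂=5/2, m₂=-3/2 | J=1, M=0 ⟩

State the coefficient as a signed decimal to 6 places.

+√(1/5) ≈ +0.447214

√[3·3!0!2!/6! · 3!0!1!4!1!1!] = √(36/5)
  +(−1)^0/∏(0,3,0,1,0,1)! = 1/6  (running 1/6)
⟨..|..⟩ = √(36/5)·(1/6) = +0.447214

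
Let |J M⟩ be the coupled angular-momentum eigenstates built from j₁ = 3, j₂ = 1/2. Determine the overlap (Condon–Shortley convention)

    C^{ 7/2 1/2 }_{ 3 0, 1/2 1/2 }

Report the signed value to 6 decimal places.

+0.755929  (= +√(4/7))

triangle: 0!·6!·1!/8! = 720/40320
(j±m)!: 3!·3!·1!·0!·4!·3! = 5184
prefactor² = (2J+1)·Δ·N² = 5184/7
  k=0: +1/(0!·0!·3!·1!·3!·0!) = 1/36
Σ = 1/36  ⇒  CG² = 5184/7·1/36² = 4/7
CG = +√(4/7) = +0.755929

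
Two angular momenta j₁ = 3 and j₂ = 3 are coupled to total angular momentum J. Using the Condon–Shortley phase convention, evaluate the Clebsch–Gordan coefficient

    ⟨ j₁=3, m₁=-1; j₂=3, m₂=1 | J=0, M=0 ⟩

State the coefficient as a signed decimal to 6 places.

+0.377964  (= +√(1/7))

triangle: 6!*0!*0!/7! = 720/5040
(j±m)!: 2!*4!*4!*2!*0!*0! = 2304
prefactor² = (2J+1)*Δ*N² = 2304/7
  k=4: +1/(4!*2!*0!*0!*0!*0!) = 1/48
Σ = 1/48  ⇒  CG² = 2304/7*1/48² = 1/7
CG = +√(1/7) = +0.377964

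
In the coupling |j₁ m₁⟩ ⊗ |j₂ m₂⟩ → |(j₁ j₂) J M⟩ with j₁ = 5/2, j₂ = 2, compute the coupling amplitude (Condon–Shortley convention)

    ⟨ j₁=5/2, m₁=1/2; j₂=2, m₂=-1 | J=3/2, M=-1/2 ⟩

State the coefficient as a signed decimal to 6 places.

j₁+j₂−J=3  J+j₁−j₂=2  J−j₁+j₂=1  j₁+j₂+J+1=7
(j₁±m₁, j₂±m₂, J±M) = (3,2,1,3,1,2)
P² = 48/35
sum k=0..1:
  [0] +1/12 = 1/12
  [1] −1/2 = -1/2
S = -5/12
C² = P²·S² = 5/21 ; C = -0.487950

−√(5/21) ≈ -0.487950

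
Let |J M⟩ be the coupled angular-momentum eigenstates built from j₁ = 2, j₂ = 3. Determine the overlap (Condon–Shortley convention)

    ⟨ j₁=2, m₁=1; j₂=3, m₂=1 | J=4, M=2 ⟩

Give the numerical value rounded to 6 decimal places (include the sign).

+0.188982

triangle: 1!·3!·5!/10! = 720/3628800
(j±m)!: 3!·1!·4!·2!·6!·2! = 414720
prefactor² = (2J+1)·Δ·N² = 5184/7
  k=0: +1/(0!·1!·1!·4!·2!·1!) = 1/48
  k=1: −1/(1!·0!·0!·3!·3!·2!) = -1/72
Σ = 1/144  ⇒  CG² = 5184/7·1/144² = 1/28
CG = +√(1/28) = +0.188982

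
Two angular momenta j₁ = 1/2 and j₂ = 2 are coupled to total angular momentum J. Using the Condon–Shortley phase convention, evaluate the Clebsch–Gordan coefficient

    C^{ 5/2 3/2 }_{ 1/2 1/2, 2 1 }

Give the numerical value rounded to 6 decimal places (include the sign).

triangle: 0!*1!*4!/6! = 24/720
(j±m)!: 1!*0!*3!*1!*4!*1! = 144
prefactor² = (2J+1)*Δ*N² = 144/5
  k=0: +1/(0!*0!*0!*3!*1!*1!) = 1/6
Σ = 1/6  ⇒  CG² = 144/5*1/6² = 4/5
CG = +√(4/5) = +0.894427

+0.894427  (= +√(4/5))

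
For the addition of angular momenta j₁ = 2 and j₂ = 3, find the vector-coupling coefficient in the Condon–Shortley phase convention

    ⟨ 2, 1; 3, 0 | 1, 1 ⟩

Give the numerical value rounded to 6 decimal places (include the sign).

−√(3/35) ≈ -0.292770

√[3·4!0!2!/7! · 3!1!3!3!2!0!] = √(432/35)
  +(−1)^1/∏(1,3,0,2,0,0)! = -1/12  (running -1/12)
⟨..|..⟩ = √(432/35)·(-1/12) = -0.292770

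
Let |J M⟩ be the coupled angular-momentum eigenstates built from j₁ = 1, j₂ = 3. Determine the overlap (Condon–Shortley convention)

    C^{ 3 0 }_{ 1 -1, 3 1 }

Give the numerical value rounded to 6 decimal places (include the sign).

√[7·1!1!5!/8! · 0!2!4!2!3!3!] = √(72)
  +(−1)^1/∏(1,0,1,3,0,2)! = -1/12  (running -1/12)
⟨..|..⟩ = √(72)·(-1/12) = -0.707107

−√(1/2) = -0.707107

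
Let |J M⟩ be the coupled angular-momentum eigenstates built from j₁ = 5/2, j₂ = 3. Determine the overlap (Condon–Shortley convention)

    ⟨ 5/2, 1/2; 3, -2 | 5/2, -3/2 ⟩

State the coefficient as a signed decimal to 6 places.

-0.267261  (= −√(1/14))

triangle: 3!×2!×3!/9! = 72/362880
(j±m)!: 3!×2!×1!×5!×1!×4! = 34560
prefactor² = (2J+1)×Δ×N² = 288/7
  k=0: +1/(0!×3!×2!×1!×0!×2!) = 1/24
  k=1: −1/(1!×2!×1!×0!×1!×3!) = -1/12
Σ = -1/24  ⇒  CG² = 288/7×(-1/24)² = 1/14
CG = −√(1/14) = -0.267261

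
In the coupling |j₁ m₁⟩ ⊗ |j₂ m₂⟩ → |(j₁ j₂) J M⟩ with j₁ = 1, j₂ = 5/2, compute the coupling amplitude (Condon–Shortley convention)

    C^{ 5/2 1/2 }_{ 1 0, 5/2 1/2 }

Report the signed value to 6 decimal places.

triangle: 1!×1!×4!/7! = 24/5040
(j±m)!: 1!×1!×3!×2!×3!×2! = 144
prefactor² = (2J+1)×Δ×N² = 144/35
  k=0: +1/(0!×1!×1!×3!×0!×1!) = 1/6
  k=1: −1/(1!×0!×0!×2!×1!×2!) = -1/4
Σ = -1/12  ⇒  CG² = 144/35×(-1/12)² = 1/35
CG = −√(1/35) = -0.169031

−√(1/35) ≈ -0.169031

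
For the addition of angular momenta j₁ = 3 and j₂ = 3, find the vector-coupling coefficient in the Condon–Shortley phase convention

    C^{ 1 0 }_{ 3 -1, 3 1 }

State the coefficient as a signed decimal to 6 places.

−√(1/28) ≈ -0.188982

√[3·5!1!1!/8! · 2!4!4!2!1!1!] = √(144/7)
  +(−1)^3/∏(3,2,1,1,0,0)! = -1/12  (running -1/12)
  +(−1)^4/∏(4,1,0,0,1,1)! = 1/24  (running -1/24)
⟨..|..⟩ = √(144/7)·(-1/24) = -0.188982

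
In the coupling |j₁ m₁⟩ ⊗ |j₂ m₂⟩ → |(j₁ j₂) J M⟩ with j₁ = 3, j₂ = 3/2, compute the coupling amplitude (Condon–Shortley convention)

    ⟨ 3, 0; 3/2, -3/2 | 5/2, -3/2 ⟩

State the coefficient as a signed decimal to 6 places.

+√(9/35) = +0.507093

j₁+j₂−J=2  J+j₁−j₂=4  J−j₁+j₂=1  j₁+j₂+J+1=8
(j₁±m₁, j₂±m₂, J±M) = (3,3,0,3,1,4)
P² = 1296/35
sum k=0..0:
  [0] +1/12 = 1/12
S = 1/12
C² = P²·S² = 9/35 ; C = +0.507093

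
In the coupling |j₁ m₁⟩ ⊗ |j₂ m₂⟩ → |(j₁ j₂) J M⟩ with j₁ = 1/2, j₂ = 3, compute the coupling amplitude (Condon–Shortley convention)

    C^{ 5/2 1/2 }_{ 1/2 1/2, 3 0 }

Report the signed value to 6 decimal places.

j₁+j₂−J=1  J+j₁−j₂=0  J−j₁+j₂=5  j₁+j₂+J+1=7
(j₁±m₁, j₂±m₂, J±M) = (1,0,3,3,3,2)
P² = 432/7
sum k=0..0:
  [0] +1/12 = 1/12
S = 1/12
C² = P²·S² = 3/7 ; C = +0.654654

+√(3/7) = +0.654654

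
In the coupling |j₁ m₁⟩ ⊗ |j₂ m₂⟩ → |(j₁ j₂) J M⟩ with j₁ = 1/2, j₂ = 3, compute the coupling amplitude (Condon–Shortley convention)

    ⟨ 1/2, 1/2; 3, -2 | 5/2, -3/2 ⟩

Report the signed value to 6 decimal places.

j₁+j₂−J=1  J+j₁−j₂=0  J−j₁+j₂=5  j₁+j₂+J+1=7
(j₁±m₁, j₂±m₂, J±M) = (1,0,1,5,1,4)
P² = 2880/7
sum k=0..0:
  [0] +1/24 = 1/24
S = 1/24
C² = P²·S² = 5/7 ; C = +0.845154

+0.845154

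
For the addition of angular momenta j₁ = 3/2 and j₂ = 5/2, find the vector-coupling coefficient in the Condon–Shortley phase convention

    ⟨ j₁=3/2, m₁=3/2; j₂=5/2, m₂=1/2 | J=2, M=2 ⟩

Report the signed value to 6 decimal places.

√[5·2!1!3!/7! · 3!0!3!2!4!0!] = √(144/7)
  +(−1)^0/∏(0,2,0,3,1,0)! = 1/12  (running 1/12)
⟨..|..⟩ = √(144/7)·(1/12) = +0.377964

+√(1/7) = +0.377964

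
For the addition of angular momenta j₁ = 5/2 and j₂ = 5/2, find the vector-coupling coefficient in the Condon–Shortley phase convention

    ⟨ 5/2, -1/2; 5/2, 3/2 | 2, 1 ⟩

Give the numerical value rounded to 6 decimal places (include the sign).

triangle: 3!×2!×2!/8! = 24/40320
(j±m)!: 2!×3!×4!×1!×3!×1! = 1728
prefactor² = (2J+1)×Δ×N² = 36/7
  k=2: +1/(2!×1!×1!×2!×1!×0!) = 1/4
  k=3: −1/(3!×0!×0!×1!×2!×1!) = -1/12
Σ = 1/6  ⇒  CG² = 36/7×1/6² = 1/7
CG = +√(1/7) = +0.377964

+√(1/7) ≈ +0.377964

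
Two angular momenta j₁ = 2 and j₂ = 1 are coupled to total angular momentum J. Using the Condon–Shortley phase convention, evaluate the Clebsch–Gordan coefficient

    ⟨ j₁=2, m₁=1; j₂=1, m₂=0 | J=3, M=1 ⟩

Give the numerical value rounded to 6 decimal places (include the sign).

+0.730297  (= +√(8/15))

j₁+j₂−J=0  J+j₁−j₂=4  J−j₁+j₂=2  j₁+j₂+J+1=7
(j₁±m₁, j₂±m₂, J±M) = (3,1,1,1,4,2)
P² = 96/5
sum k=0..0:
  [0] +1/6 = 1/6
S = 1/6
C² = P²·S² = 8/15 ; C = +0.730297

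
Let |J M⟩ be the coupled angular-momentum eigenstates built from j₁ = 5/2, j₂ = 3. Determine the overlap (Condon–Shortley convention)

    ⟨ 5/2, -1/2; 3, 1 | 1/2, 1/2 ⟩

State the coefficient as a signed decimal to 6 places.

-0.436436  (= −√(4/21))

j₁+j₂−J=5  J+j₁−j₂=0  J−j₁+j₂=1  j₁+j₂+J+1=7
(j₁±m₁, j₂±m₂, J±M) = (2,3,4,2,1,0)
P² = 192/7
sum k=3..3:
  [3] −1/12 = -1/12
S = -1/12
C² = P²·S² = 4/21 ; C = -0.436436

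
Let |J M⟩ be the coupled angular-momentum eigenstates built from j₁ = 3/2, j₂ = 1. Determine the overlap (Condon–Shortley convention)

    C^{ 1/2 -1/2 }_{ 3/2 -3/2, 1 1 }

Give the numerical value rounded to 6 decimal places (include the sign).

+√(1/2) = +0.707107

j₁+j₂−J=2  J+j₁−j₂=1  J−j₁+j₂=0  j₁+j₂+J+1=4
(j₁±m₁, j₂±m₂, J±M) = (0,3,2,0,0,1)
P² = 2
sum k=2..2:
  [2] +1/2 = 1/2
S = 1/2
C² = P²·S² = 1/2 ; C = +0.707107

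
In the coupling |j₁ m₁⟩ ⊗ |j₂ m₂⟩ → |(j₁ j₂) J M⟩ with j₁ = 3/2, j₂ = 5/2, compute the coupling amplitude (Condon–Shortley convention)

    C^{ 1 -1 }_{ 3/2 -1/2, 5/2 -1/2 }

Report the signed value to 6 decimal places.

triangle: 3!·0!·2!/6! = 12/720
(j±m)!: 1!·2!·2!·3!·0!·2! = 48
prefactor² = (2J+1)·Δ·N² = 12/5
  k=2: +1/(2!·1!·0!·0!·0!·2!) = 1/4
Σ = 1/4  ⇒  CG² = 12/5·1/4² = 3/20
CG = +√(3/20) = +0.387298

+0.387298  (= +√(3/20))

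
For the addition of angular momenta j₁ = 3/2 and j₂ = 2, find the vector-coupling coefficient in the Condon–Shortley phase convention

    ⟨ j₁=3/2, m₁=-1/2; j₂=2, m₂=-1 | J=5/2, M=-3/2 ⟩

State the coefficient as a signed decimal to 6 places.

j₁+j₂−J=1  J+j₁−j₂=2  J−j₁+j₂=3  j₁+j₂+J+1=7
(j₁±m₁, j₂±m₂, J±M) = (1,2,1,3,1,4)
P² = 144/35
sum k=0..1:
  [0] +1/4 = 1/4
  [1] −1/6 = -1/6
S = 1/12
C² = P²·S² = 1/35 ; C = +0.169031

+√(1/35) = +0.169031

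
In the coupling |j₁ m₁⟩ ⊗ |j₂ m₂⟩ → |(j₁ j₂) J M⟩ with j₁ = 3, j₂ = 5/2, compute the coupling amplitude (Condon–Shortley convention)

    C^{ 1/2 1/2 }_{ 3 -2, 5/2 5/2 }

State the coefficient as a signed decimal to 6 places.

j₁+j₂−J=5  J+j₁−j₂=1  J−j₁+j₂=0  j₁+j₂+J+1=7
(j₁±m₁, j₂±m₂, J±M) = (1,5,5,0,1,0)
P² = 4800/7
sum k=5..5:
  [5] −1/120 = -1/120
S = -1/120
C² = P²·S² = 1/21 ; C = -0.218218

-0.218218  (= −√(1/21))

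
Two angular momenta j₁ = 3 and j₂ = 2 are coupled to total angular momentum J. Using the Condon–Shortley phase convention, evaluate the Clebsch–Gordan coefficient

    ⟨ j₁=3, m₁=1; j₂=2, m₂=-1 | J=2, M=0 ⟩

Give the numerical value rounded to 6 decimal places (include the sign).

-0.377964  (= −√(1/7))

√[5·3!3!1!/8! · 4!2!1!3!2!2!] = √(36/7)
  +(−1)^0/∏(0,3,2,1,1,0)! = 1/12  (running 1/12)
  +(−1)^1/∏(1,2,1,0,2,1)! = -1/4  (running -1/6)
⟨..|..⟩ = √(36/7)·(-1/6) = -0.377964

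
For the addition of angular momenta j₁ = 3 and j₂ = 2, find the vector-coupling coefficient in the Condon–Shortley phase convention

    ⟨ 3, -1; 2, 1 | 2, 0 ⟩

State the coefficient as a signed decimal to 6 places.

+0.377964

√[5·3!3!1!/8! · 2!4!3!1!2!2!] = √(36/7)
  +(−1)^2/∏(2,1,2,1,1,0)! = 1/4  (running 1/4)
  +(−1)^3/∏(3,0,1,0,2,1)! = -1/12  (running 1/6)
⟨..|..⟩ = √(36/7)·(1/6) = +0.377964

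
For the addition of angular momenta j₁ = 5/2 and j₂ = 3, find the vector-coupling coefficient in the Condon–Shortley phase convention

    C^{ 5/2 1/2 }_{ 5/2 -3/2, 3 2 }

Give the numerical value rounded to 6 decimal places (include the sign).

triangle: 3!·2!·3!/9! = 72/362880
(j±m)!: 1!·4!·5!·1!·3!·2! = 34560
prefactor² = (2J+1)·Δ·N² = 288/7
  k=2: +1/(2!·1!·2!·3!·0!·0!) = 1/24
  k=3: −1/(3!·0!·1!·2!·1!·1!) = -1/12
Σ = -1/24  ⇒  CG² = 288/7·(-1/24)² = 1/14
CG = −√(1/14) = -0.267261

−√(1/14) ≈ -0.267261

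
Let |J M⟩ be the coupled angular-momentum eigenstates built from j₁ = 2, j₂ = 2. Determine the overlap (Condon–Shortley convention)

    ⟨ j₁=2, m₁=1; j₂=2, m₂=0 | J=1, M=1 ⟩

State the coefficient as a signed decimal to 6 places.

-0.547723

j₁+j₂−J=3  J+j₁−j₂=1  J−j₁+j₂=1  j₁+j₂+J+1=6
(j₁±m₁, j₂±m₂, J±M) = (3,1,2,2,2,0)
P² = 6/5
sum k=1..1:
  [1] −1/2 = -1/2
S = -1/2
C² = P²·S² = 3/10 ; C = -0.547723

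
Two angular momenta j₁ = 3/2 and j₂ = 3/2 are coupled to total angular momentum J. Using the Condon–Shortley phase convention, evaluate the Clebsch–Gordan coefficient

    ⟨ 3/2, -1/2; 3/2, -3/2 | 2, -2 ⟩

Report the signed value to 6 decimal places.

+0.707107

√[5·1!2!2!/6! · 1!2!0!3!0!4!] = √(8)
  +(−1)^0/∏(0,1,2,0,0,2)! = 1/4  (running 1/4)
⟨..|..⟩ = √(8)·(1/4) = +0.707107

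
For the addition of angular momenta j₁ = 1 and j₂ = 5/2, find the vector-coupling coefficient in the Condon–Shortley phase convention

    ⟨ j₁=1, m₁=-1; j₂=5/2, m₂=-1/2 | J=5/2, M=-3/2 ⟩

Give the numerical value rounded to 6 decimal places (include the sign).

j₁+j₂−J=1  J+j₁−j₂=1  J−j₁+j₂=4  j₁+j₂+J+1=7
(j₁±m₁, j₂±m₂, J±M) = (0,2,2,3,1,4)
P² = 576/35
sum k=1..1:
  [1] −1/6 = -1/6
S = -1/6
C² = P²·S² = 16/35 ; C = -0.676123

−√(16/35) = -0.676123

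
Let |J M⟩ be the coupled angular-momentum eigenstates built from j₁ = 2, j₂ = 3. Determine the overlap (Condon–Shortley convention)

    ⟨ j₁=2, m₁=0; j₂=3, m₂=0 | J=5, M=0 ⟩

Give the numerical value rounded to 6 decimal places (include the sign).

triangle: 0!×4!×6!/11! = 17280/39916800
(j±m)!: 2!×2!×3!×3!×5!×5! = 2073600
prefactor² = (2J+1)×Δ×N² = 69120/7
  k=0: +1/(0!×0!×2!×3!×2!×3!) = 1/144
Σ = 1/144  ⇒  CG² = 69120/7×1/144² = 10/21
CG = +√(10/21) = +0.690066

+0.690066  (= +√(10/21))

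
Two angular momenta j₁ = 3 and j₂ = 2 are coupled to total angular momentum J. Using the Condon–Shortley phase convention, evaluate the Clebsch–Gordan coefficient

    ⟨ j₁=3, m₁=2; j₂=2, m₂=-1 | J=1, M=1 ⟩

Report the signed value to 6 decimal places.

−√(2/7) = -0.534522

j₁+j₂−J=4  J+j₁−j₂=2  J−j₁+j₂=0  j₁+j₂+J+1=7
(j₁±m₁, j₂±m₂, J±M) = (5,1,1,3,2,0)
P² = 288/7
sum k=1..1:
  [1] −1/12 = -1/12
S = -1/12
C² = P²·S² = 2/7 ; C = -0.534522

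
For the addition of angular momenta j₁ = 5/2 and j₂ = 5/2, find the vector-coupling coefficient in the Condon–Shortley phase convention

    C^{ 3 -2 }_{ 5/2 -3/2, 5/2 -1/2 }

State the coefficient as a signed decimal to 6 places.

−√(1/12) = -0.288675

√[7·2!3!3!/9! · 1!4!2!3!1!5!] = √(48)
  +(−1)^1/∏(1,1,3,1,0,2)! = -1/12  (running -1/12)
  +(−1)^2/∏(2,0,2,0,1,3)! = 1/24  (running -1/24)
⟨..|..⟩ = √(48)·(-1/24) = -0.288675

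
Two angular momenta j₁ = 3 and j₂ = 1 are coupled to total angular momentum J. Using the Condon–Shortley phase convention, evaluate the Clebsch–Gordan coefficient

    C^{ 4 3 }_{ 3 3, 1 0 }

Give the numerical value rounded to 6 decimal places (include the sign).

j₁+j₂−J=0  J+j₁−j₂=6  J−j₁+j₂=2  j₁+j₂+J+1=9
(j₁±m₁, j₂±m₂, J±M) = (6,0,1,1,7,1)
P² = 129600
sum k=0..0:
  [0] +1/720 = 1/720
S = 1/720
C² = P²·S² = 1/4 ; C = +0.500000

+√(1/4) ≈ +0.500000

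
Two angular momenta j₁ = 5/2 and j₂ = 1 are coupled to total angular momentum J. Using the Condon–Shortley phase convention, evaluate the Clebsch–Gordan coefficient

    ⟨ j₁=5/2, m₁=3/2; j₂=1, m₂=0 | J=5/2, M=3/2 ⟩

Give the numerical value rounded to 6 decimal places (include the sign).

+√(9/35) = +0.507093

j₁+j₂−J=1  J+j₁−j₂=4  J−j₁+j₂=1  j₁+j₂+J+1=7
(j₁±m₁, j₂±m₂, J±M) = (4,1,1,1,4,1)
P² = 576/35
sum k=0..1:
  [0] +1/6 = 1/6
  [1] −1/24 = -1/24
S = 1/8
C² = P²·S² = 9/35 ; C = +0.507093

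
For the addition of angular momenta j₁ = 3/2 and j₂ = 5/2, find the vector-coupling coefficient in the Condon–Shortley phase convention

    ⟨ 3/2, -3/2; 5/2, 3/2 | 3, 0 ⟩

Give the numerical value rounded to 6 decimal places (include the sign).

triangle: 1!·2!·4!/8! = 48/40320
(j±m)!: 0!·3!·4!·1!·3!·3! = 5184
prefactor² = (2J+1)·Δ·N² = 216/5
  k=1: −1/(1!·0!·2!·3!·0!·1!) = -1/12
Σ = -1/12  ⇒  CG² = 216/5·(-1/12)² = 3/10
CG = −√(3/10) = -0.547723

−√(3/10) ≈ -0.547723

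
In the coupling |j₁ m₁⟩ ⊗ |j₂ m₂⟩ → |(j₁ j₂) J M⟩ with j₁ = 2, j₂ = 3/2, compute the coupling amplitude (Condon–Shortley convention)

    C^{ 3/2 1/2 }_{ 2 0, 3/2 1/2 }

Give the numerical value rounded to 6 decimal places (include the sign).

j₁+j₂−J=2  J+j₁−j₂=2  J−j₁+j₂=1  j₁+j₂+J+1=6
(j₁±m₁, j₂±m₂, J±M) = (2,2,2,1,2,1)
P² = 16/45
sum k=1..2:
  [1] −1/1 = -1
  [2] +1/4 = 1/4
S = -3/4
C² = P²·S² = 1/5 ; C = -0.447214

-0.447214  (= −√(1/5))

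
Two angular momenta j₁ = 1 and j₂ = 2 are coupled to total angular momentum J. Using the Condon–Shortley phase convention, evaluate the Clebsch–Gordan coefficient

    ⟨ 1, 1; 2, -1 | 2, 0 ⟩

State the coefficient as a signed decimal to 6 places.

+√(1/2) ≈ +0.707107

√[5·1!1!3!/6! · 2!0!1!3!2!2!] = √(2)
  +(−1)^0/∏(0,1,0,1,1,2)! = 1/2  (running 1/2)
⟨..|..⟩ = √(2)·(1/2) = +0.707107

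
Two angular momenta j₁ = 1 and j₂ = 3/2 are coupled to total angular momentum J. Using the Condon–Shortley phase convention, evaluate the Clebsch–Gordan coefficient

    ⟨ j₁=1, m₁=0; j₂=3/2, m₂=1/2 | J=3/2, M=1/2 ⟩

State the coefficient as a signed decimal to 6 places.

triangle: 1!·1!·2!/5! = 2/120
(j±m)!: 1!·1!·2!·1!·2!·1! = 4
prefactor² = (2J+1)·Δ·N² = 4/15
  k=0: +1/(0!·1!·1!·2!·0!·0!) = 1/2
  k=1: −1/(1!·0!·0!·1!·1!·1!) = -1
Σ = -1/2  ⇒  CG² = 4/15·(-1/2)² = 1/15
CG = −√(1/15) = -0.258199

-0.258199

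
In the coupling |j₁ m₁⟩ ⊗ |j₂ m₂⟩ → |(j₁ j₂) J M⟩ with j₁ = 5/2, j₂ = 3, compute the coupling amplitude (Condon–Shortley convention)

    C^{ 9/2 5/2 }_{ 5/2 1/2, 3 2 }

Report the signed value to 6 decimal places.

√[10·1!4!5!/11! · 3!2!5!1!7!2!] = √(115200/11)
  +(−1)^0/∏(0,1,2,5,2,0)! = 1/480  (running 1/480)
  +(−1)^1/∏(1,0,1,4,3,1)! = -1/144  (running -7/1440)
⟨..|..⟩ = √(115200/11)·(-7/1440) = -0.497468

−√(49/198) = -0.497468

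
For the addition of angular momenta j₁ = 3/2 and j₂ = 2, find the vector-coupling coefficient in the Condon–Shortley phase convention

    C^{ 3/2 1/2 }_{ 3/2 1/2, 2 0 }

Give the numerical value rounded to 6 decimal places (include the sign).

−√(1/5) = -0.447214

triangle: 2!·1!·2!/6! = 4/720
(j±m)!: 2!·1!·2!·2!·2!·1! = 16
prefactor² = (2J+1)·Δ·N² = 16/45
  k=0: +1/(0!·2!·1!·2!·0!·0!) = 1/4
  k=1: −1/(1!·1!·0!·1!·1!·1!) = -1
Σ = -3/4  ⇒  CG² = 16/45·(-3/4)² = 1/5
CG = −√(1/5) = -0.447214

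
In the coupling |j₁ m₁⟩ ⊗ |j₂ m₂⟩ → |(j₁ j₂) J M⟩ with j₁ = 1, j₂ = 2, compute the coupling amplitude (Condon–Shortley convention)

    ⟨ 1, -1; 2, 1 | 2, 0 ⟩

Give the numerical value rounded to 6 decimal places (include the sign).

triangle: 1!·1!·3!/6! = 6/720
(j±m)!: 0!·2!·3!·1!·2!·2! = 48
prefactor² = (2J+1)·Δ·N² = 2
  k=1: −1/(1!·0!·1!·2!·0!·1!) = -1/2
Σ = -1/2  ⇒  CG² = 2·(-1/2)² = 1/2
CG = −√(1/2) = -0.707107

-0.707107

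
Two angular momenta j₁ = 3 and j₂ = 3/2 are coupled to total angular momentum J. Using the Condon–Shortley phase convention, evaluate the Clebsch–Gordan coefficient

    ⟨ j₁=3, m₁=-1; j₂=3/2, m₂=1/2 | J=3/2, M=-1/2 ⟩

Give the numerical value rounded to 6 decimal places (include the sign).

+0.585540

√[4·3!3!0!/7! · 2!4!2!1!1!2!] = √(192/35)
  +(−1)^2/∏(2,1,2,0,1,0)! = 1/4  (running 1/4)
⟨..|..⟩ = √(192/35)·(1/4) = +0.585540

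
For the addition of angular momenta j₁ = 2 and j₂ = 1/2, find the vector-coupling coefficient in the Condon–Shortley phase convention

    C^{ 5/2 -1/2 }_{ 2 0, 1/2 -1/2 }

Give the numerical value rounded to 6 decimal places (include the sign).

√[6·0!4!1!/6! · 2!2!0!1!2!3!] = √(48/5)
  +(−1)^0/∏(0,0,2,0,2,1)! = 1/4  (running 1/4)
⟨..|..⟩ = √(48/5)·(1/4) = +0.774597

+0.774597  (= +√(3/5))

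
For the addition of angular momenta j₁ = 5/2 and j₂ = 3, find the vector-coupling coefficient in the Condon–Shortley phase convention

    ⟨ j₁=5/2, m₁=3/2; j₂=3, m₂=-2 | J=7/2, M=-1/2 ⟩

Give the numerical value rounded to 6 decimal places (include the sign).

j₁+j₂−J=2  J+j₁−j₂=3  J−j₁+j₂=4  j₁+j₂+J+1=10
(j₁±m₁, j₂±m₂, J±M) = (4,1,1,5,3,4)
P² = 9216/35
sum k=0..1:
  [0] +1/24 = 1/24
  [1] −1/144 = -1/144
S = 5/144
C² = P²·S² = 20/63 ; C = +0.563436

+√(20/63) = +0.563436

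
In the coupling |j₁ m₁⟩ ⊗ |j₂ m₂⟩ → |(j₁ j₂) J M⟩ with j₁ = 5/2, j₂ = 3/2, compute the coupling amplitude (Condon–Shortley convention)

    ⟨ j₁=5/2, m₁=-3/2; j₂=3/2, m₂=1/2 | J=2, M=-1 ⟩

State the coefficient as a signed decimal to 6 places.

triangle: 2!*3!*1!/7! = 12/5040
(j±m)!: 1!*4!*2!*1!*1!*3! = 288
prefactor² = (2J+1)*Δ*N² = 24/7
  k=1: −1/(1!*1!*3!*1!*0!*0!) = -1/6
  k=2: +1/(2!*0!*2!*0!*1!*1!) = 1/4
Σ = 1/12  ⇒  CG² = 24/7*1/12² = 1/42
CG = +√(1/42) = +0.154303

+√(1/42) ≈ +0.154303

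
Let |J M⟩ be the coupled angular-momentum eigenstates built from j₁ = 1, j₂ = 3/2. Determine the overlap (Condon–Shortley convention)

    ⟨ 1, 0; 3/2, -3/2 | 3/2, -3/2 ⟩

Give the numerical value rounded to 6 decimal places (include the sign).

+0.774597

√[4·1!1!2!/5! · 1!1!0!3!0!3!] = √(12/5)
  +(−1)^0/∏(0,1,1,0,0,2)! = 1/2  (running 1/2)
⟨..|..⟩ = √(12/5)·(1/2) = +0.774597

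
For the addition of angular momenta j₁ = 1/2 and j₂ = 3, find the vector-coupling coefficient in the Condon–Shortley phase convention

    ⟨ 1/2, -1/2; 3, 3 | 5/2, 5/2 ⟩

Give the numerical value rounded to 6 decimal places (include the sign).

j₁+j₂−J=1  J+j₁−j₂=0  J−j₁+j₂=5  j₁+j₂+J+1=7
(j₁±m₁, j₂±m₂, J±M) = (0,1,6,0,5,0)
P² = 86400/7
sum k=1..1:
  [1] −1/120 = -1/120
S = -1/120
C² = P²·S² = 6/7 ; C = -0.925820

-0.925820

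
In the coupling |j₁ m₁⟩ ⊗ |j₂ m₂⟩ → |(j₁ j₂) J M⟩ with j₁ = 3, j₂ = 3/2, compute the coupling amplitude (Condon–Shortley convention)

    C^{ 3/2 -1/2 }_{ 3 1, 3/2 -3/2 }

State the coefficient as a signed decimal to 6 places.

√[4·3!3!0!/7! · 4!2!0!3!1!2!] = √(576/35)
  +(−1)^0/∏(0,3,2,0,1,0)! = 1/12  (running 1/12)
⟨..|..⟩ = √(576/35)·(1/12) = +0.338062

+√(4/35) ≈ +0.338062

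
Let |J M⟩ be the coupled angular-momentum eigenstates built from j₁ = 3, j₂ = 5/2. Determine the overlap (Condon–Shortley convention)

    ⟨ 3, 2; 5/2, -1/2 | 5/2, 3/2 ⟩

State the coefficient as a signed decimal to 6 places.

-0.267261

triangle: 3!*3!*2!/9! = 72/362880
(j±m)!: 5!*1!*2!*3!*4!*1! = 34560
prefactor² = (2J+1)*Δ*N² = 288/7
  k=0: +1/(0!*3!*1!*2!*2!*0!) = 1/24
  k=1: −1/(1!*2!*0!*1!*3!*1!) = -1/12
Σ = -1/24  ⇒  CG² = 288/7*(-1/24)² = 1/14
CG = −√(1/14) = -0.267261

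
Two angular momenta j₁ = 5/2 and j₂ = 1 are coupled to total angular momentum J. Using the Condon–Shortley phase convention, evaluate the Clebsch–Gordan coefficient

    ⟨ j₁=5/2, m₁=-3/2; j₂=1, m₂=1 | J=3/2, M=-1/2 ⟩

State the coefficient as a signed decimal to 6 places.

+0.632456  (= +√(2/5))

√[4·2!3!0!/6! · 1!4!2!0!1!2!] = √(32/5)
  +(−1)^2/∏(2,0,2,0,1,0)! = 1/4  (running 1/4)
⟨..|..⟩ = √(32/5)·(1/4) = +0.632456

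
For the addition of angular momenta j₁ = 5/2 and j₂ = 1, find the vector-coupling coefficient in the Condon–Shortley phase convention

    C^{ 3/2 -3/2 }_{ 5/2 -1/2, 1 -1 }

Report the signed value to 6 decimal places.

j₁+j₂−J=2  J+j₁−j₂=3  J−j₁+j₂=0  j₁+j₂+J+1=6
(j₁±m₁, j₂±m₂, J±M) = (2,3,0,2,0,3)
P² = 48/5
sum k=0..0:
  [0] +1/12 = 1/12
S = 1/12
C² = P²·S² = 1/15 ; C = +0.258199

+0.258199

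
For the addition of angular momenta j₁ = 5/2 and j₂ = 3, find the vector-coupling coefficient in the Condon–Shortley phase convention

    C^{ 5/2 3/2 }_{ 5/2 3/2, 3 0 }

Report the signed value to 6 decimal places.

-0.483046

√[6·3!2!3!/9! · 4!1!3!3!4!1!] = √(864/35)
  +(−1)^0/∏(0,3,1,3,1,0)! = 1/36  (running 1/36)
  +(−1)^1/∏(1,2,0,2,2,1)! = -1/8  (running -7/72)
⟨..|..⟩ = √(864/35)·(-7/72) = -0.483046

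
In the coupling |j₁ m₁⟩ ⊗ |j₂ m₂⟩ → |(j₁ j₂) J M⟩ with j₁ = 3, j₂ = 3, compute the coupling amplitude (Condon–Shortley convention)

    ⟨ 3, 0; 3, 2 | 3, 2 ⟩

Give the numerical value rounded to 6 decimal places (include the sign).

j₁+j₂−J=3  J+j₁−j₂=3  J−j₁+j₂=3  j₁+j₂+J+1=10
(j₁±m₁, j₂±m₂, J±M) = (3,3,5,1,5,1)
P² = 216
sum k=2..3:
  [2] +1/24 = 1/24
  [3] −1/72 = -1/72
S = 1/36
C² = P²·S² = 1/6 ; C = +0.408248

+0.408248  (= +√(1/6))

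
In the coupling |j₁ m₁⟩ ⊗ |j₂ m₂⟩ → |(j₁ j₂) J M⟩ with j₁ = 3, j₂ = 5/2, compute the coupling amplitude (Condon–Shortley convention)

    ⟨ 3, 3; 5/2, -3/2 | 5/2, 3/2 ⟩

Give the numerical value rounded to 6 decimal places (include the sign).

triangle: 3!·3!·2!/9! = 72/362880
(j±m)!: 6!·0!·1!·4!·4!·1! = 414720
prefactor² = (2J+1)·Δ·N² = 3456/7
  k=0: +1/(0!·3!·0!·1!·3!·1!) = 1/36
Σ = 1/36  ⇒  CG² = 3456/7·1/36² = 8/21
CG = +√(8/21) = +0.617213

+0.617213  (= +√(8/21))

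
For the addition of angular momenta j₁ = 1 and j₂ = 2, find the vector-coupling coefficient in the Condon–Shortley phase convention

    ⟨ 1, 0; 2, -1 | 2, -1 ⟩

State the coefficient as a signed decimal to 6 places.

+√(1/6) ≈ +0.408248

triangle: 1!*1!*3!/6! = 6/720
(j±m)!: 1!*1!*1!*3!*1!*3! = 36
prefactor² = (2J+1)*Δ*N² = 3/2
  k=0: +1/(0!*1!*1!*1!*0!*2!) = 1/2
  k=1: −1/(1!*0!*0!*0!*1!*3!) = -1/6
Σ = 1/3  ⇒  CG² = 3/2*1/3² = 1/6
CG = +√(1/6) = +0.408248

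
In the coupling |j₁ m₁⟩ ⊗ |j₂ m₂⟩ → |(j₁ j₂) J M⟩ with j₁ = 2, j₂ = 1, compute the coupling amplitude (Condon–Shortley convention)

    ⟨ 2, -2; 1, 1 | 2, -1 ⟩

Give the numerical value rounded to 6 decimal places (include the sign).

j₁+j₂−J=1  J+j₁−j₂=3  J−j₁+j₂=1  j₁+j₂+J+1=6
(j₁±m₁, j₂±m₂, J±M) = (0,4,2,0,1,3)
P² = 12
sum k=1..1:
  [1] −1/6 = -1/6
S = -1/6
C² = P²·S² = 1/3 ; C = -0.577350

−√(1/3) = -0.577350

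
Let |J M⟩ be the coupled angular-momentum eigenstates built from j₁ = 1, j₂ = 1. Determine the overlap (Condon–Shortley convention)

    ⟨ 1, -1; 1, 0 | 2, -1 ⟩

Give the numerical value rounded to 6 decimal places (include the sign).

j₁+j₂−J=0  J+j₁−j₂=2  J−j₁+j₂=2  j₁+j₂+J+1=5
(j₁±m₁, j₂±m₂, J±M) = (0,2,1,1,1,3)
P² = 2
sum k=0..0:
  [0] +1/2 = 1/2
S = 1/2
C² = P²·S² = 1/2 ; C = +0.707107

+0.707107  (= +√(1/2))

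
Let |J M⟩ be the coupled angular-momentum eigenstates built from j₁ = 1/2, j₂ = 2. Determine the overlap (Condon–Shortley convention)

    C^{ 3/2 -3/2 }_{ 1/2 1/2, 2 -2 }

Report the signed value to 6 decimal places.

j₁+j₂−J=1  J+j₁−j₂=0  J−j₁+j₂=3  j₁+j₂+J+1=5
(j₁±m₁, j₂±m₂, J±M) = (1,0,0,4,0,3)
P² = 144/5
sum k=0..0:
  [0] +1/6 = 1/6
S = 1/6
C² = P²·S² = 4/5 ; C = +0.894427

+0.894427  (= +√(4/5))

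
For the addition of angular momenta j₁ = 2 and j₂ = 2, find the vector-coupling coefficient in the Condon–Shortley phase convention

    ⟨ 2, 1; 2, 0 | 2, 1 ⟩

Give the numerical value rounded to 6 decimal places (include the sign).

-0.267261

triangle: 2!·2!·2!/7! = 8/5040
(j±m)!: 3!·1!·2!·2!·3!·1! = 144
prefactor² = (2J+1)·Δ·N² = 8/7
  k=0: +1/(0!·2!·1!·2!·1!·0!) = 1/4
  k=1: −1/(1!·1!·0!·1!·2!·1!) = -1/2
Σ = -1/4  ⇒  CG² = 8/7·(-1/4)² = 1/14
CG = −√(1/14) = -0.267261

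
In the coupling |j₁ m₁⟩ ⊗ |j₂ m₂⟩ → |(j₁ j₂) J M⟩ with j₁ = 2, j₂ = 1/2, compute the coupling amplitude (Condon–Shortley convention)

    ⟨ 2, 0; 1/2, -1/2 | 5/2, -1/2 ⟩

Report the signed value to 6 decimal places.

triangle: 0!*4!*1!/6! = 24/720
(j±m)!: 2!*2!*0!*1!*2!*3! = 48
prefactor² = (2J+1)*Δ*N² = 48/5
  k=0: +1/(0!*0!*2!*0!*2!*1!) = 1/4
Σ = 1/4  ⇒  CG² = 48/5*1/4² = 3/5
CG = +√(3/5) = +0.774597

+0.774597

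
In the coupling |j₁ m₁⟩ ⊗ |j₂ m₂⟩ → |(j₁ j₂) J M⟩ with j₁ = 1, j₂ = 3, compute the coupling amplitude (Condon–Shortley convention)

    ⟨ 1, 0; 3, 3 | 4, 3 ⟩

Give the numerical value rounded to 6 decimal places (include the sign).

j₁+j₂−J=0  J+j₁−j₂=2  J−j₁+j₂=6  j₁+j₂+J+1=9
(j₁±m₁, j₂±m₂, J±M) = (1,1,6,0,7,1)
P² = 129600
sum k=0..0:
  [0] +1/720 = 1/720
S = 1/720
C² = P²·S² = 1/4 ; C = +0.500000

+√(1/4) = +0.500000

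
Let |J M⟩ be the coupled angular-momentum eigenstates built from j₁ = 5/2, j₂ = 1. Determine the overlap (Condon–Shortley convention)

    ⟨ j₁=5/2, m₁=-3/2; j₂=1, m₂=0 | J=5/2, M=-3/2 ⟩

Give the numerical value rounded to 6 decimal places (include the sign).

-0.507093

j₁+j₂−J=1  J+j₁−j₂=4  J−j₁+j₂=1  j₁+j₂+J+1=7
(j₁±m₁, j₂±m₂, J±M) = (1,4,1,1,1,4)
P² = 576/35
sum k=0..1:
  [0] +1/24 = 1/24
  [1] −1/6 = -1/6
S = -1/8
C² = P²·S² = 9/35 ; C = -0.507093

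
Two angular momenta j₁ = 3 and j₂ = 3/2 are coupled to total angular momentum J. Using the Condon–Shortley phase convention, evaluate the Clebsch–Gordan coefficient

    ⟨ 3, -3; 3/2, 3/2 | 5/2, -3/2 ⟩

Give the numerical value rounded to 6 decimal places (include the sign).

triangle: 2!*4!*1!/8! = 48/40320
(j±m)!: 0!*6!*3!*0!*1!*4! = 103680
prefactor² = (2J+1)*Δ*N² = 5184/7
  k=2: +1/(2!*0!*4!*1!*0!*0!) = 1/48
Σ = 1/48  ⇒  CG² = 5184/7*1/48² = 9/28
CG = +√(9/28) = +0.566947

+0.566947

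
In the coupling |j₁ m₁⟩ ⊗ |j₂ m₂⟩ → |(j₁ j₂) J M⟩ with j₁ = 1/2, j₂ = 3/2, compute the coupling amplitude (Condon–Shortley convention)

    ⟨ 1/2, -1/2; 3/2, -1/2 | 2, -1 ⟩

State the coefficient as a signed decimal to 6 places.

+√(3/4) ≈ +0.866025

j₁+j₂−J=0  J+j₁−j₂=1  J−j₁+j₂=3  j₁+j₂+J+1=5
(j₁±m₁, j₂±m₂, J±M) = (0,1,1,2,1,3)
P² = 3
sum k=0..0:
  [0] +1/2 = 1/2
S = 1/2
C² = P²·S² = 3/4 ; C = +0.866025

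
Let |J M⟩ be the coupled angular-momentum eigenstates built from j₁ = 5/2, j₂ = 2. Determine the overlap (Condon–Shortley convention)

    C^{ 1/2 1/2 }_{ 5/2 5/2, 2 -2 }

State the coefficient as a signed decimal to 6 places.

triangle: 4!×1!×0!/6! = 24/720
(j±m)!: 5!×0!×0!×4!×1!×0! = 2880
prefactor² = (2J+1)×Δ×N² = 192
  k=0: +1/(0!×4!×0!×0!×1!×0!) = 1/24
Σ = 1/24  ⇒  CG² = 192×1/24² = 1/3
CG = +√(1/3) = +0.577350

+0.577350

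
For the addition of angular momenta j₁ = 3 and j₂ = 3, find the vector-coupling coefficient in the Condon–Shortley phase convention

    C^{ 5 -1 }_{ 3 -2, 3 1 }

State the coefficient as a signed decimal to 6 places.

triangle: 1!*5!*5!/12! = 14400/479001600
(j±m)!: 1!*5!*4!*2!*4!*6! = 99532800
prefactor² = (2J+1)*Δ*N² = 230400/7
  k=0: +1/(0!*1!*5!*4!*0!*1!) = 1/2880
  k=1: −1/(1!*0!*4!*3!*1!*2!) = -1/288
Σ = -1/320  ⇒  CG² = 230400/7*(-1/320)² = 9/28
CG = −√(9/28) = -0.566947

-0.566947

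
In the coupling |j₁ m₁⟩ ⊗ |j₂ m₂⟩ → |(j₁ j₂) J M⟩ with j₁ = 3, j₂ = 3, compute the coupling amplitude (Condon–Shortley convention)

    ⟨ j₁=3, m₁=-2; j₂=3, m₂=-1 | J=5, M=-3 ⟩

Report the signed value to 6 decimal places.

-0.408248

j₁+j₂−J=1  J+j₁−j₂=5  J−j₁+j₂=5  j₁+j₂+J+1=12
(j₁±m₁, j₂±m₂, J±M) = (1,5,2,4,2,8)
P² = 153600
sum k=0..1:
  [0] +1/1440 = 1/1440
  [1] −1/576 = -1/576
S = -1/960
C² = P²·S² = 1/6 ; C = -0.408248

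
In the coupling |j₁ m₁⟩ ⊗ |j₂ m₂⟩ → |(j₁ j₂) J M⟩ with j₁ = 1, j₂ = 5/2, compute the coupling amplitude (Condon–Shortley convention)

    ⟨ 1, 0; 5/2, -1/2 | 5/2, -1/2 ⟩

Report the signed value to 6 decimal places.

triangle: 1!·1!·4!/7! = 24/5040
(j±m)!: 1!·1!·2!·3!·2!·3! = 144
prefactor² = (2J+1)·Δ·N² = 144/35
  k=0: +1/(0!·1!·1!·2!·0!·2!) = 1/4
  k=1: −1/(1!·0!·0!·1!·1!·3!) = -1/6
Σ = 1/12  ⇒  CG² = 144/35·1/12² = 1/35
CG = +√(1/35) = +0.169031

+0.169031  (= +√(1/35))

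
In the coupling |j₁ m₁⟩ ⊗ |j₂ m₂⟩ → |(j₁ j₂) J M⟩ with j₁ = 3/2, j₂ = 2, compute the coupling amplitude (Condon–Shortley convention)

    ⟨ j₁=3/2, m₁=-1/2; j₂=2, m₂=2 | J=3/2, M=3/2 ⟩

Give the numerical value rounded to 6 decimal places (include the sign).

+√(2/5) = +0.632456

√[4·2!1!2!/6! · 1!2!4!0!3!0!] = √(32/5)
  +(−1)^2/∏(2,0,0,2,1,0)! = 1/4  (running 1/4)
⟨..|..⟩ = √(32/5)·(1/4) = +0.632456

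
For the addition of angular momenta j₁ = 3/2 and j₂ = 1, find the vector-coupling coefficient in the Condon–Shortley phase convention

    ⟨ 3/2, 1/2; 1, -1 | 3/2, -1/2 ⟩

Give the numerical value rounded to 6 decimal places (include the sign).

j₁+j₂−J=1  J+j₁−j₂=2  J−j₁+j₂=1  j₁+j₂+J+1=5
(j₁±m₁, j₂±m₂, J±M) = (2,1,0,2,1,2)
P² = 8/15
sum k=0..0:
  [0] +1/1 = 1
S = 1
C² = P²·S² = 8/15 ; C = +0.730297

+0.730297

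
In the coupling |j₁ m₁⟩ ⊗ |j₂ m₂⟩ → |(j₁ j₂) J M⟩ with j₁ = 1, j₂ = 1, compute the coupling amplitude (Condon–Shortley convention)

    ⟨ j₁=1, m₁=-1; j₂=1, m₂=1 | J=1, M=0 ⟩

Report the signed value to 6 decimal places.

j₁+j₂−J=1  J+j₁−j₂=1  J−j₁+j₂=1  j₁+j₂+J+1=4
(j₁±m₁, j₂±m₂, J±M) = (0,2,2,0,1,1)
P² = 1/2
sum k=1..1:
  [1] −1/1 = -1
S = -1
C² = P²·S² = 1/2 ; C = -0.707107

−√(1/2) = -0.707107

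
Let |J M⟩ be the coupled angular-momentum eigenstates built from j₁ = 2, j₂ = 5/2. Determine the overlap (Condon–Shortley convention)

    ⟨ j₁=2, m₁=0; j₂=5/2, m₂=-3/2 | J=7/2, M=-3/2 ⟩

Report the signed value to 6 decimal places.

+0.534522

j₁+j₂−J=1  J+j₁−j₂=3  J−j₁+j₂=4  j₁+j₂+J+1=9
(j₁±m₁, j₂±m₂, J±M) = (2,2,1,4,2,5)
P² = 512/7
sum k=0..1:
  [0] +1/12 = 1/12
  [1] −1/48 = -1/48
S = 1/16
C² = P²·S² = 2/7 ; C = +0.534522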